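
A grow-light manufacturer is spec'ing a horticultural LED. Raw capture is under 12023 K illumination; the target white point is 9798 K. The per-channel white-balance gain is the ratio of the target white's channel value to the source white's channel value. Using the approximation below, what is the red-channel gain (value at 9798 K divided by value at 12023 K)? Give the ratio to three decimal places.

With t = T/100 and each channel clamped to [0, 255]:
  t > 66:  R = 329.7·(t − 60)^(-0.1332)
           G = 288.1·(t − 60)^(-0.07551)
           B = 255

At 12023 K (t = 120.23):
  R = 329.7·(120.23 − 60)^(-0.1332) = 329.7·60.23^(-0.1332) = 329.7·0.57933 = 191.006.
At 9798 K (t = 97.98):
  R = 329.7·(97.98 − 60)^(-0.1332) = 329.7·37.98^(-0.1332) = 329.7·0.61603 = 203.106.
Gain = 203.106 / 191.006 = 1.0633 → 1.063.

1.063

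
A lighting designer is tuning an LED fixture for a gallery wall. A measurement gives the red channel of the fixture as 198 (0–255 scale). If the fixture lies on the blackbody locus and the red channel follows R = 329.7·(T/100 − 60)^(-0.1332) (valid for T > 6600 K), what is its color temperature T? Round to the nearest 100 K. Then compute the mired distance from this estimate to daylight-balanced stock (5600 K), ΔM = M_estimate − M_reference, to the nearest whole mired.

-84 mireds

(t − 60)^(-0.1332) = 198/329.7 = 0.60055.
t − 60 = 0.60055^(1/-0.1332) = 0.60055^(-7.508) = 45.980, so t = 105.980.
T = 100·t = 10598 K → 10600 K to the nearest 100 K.
M_estimate = 10⁶/10600 = 94.34; M_reference = 10⁶/5600 = 178.57.
ΔM = 94.34 − 178.57 = -84.23 → -84 mireds.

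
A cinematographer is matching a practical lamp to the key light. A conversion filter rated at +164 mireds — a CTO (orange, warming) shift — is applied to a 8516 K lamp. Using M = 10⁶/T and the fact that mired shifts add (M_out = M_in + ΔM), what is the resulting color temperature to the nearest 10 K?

M_in = 10⁶/8516 = 117.43 mireds.
M_out = 117.43 + (+164) = 281.43 mireds.
T_out = 10⁶/281.43 = 3553.3 K → 3550 K.

3550 K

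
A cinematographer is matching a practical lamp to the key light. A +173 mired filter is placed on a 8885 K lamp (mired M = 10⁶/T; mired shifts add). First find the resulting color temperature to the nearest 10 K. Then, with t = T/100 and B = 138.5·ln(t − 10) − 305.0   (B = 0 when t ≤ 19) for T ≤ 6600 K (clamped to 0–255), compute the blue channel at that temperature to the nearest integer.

141

M_in = 10⁶/8885 = 112.55; M_out = 112.55 + (+173) = 285.55.
T_out = 10⁶/285.55 = 3502.0 K → 3500 K; t = 35.
B = 138.5·ln(35 − 10) − 305.0 = 138.5·ln 25 − 305.0 = 138.5·3.2189 − 305.0 = 140.814.
Rounded: 141.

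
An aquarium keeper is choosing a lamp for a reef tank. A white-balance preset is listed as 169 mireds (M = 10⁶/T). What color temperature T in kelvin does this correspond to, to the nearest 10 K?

T = 10⁶ / 169 = 5917.16 K → 5920 K.

5920 K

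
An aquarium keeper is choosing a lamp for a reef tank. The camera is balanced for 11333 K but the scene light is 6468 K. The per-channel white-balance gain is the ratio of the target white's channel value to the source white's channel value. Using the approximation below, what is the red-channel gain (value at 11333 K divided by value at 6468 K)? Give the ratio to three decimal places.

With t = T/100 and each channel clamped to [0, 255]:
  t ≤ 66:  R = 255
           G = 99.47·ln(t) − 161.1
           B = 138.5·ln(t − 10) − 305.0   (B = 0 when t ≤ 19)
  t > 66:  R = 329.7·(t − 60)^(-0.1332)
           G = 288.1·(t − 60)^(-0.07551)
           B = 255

At 6468 K (t = 64.68):
  R = 255 by definition for t ≤ 66.
At 11333 K (t = 113.33):
  R = 329.7·(113.33 − 60)^(-0.1332) = 329.7·53.33^(-0.1332) = 329.7·0.58880 = 194.127.
Gain = 194.127 / 255.000 = 0.7613 → 0.761.

0.761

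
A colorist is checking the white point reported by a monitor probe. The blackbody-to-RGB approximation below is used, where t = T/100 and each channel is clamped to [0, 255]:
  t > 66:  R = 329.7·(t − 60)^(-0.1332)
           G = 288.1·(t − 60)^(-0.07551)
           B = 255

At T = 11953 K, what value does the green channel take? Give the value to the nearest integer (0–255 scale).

t = 11953/100 = 119.53; the t > 66 branch applies.
G = 288.1·(119.53 − 60)^(-0.07551) = 288.1·59.53^(-0.07551) = 288.1·0.73450 = 211.608.
Rounded: 212.

212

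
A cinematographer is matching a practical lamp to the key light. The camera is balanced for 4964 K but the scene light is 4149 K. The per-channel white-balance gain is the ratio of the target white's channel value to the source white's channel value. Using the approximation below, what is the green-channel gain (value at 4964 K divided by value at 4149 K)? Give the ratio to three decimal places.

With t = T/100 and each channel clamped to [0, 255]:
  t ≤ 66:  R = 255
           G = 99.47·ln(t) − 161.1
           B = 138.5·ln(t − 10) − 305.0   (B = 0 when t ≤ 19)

At 4149 K (t = 41.49):
  G = 99.47·ln 41.49 − 161.1 = 99.47·3.7255 − 161.1 = 209.471.
At 4964 K (t = 49.64):
  G = 99.47·ln 49.64 − 161.1 = 99.47·3.9048 − 161.1 = 227.310.
Gain = 227.310 / 209.471 = 1.0852 → 1.085.

1.085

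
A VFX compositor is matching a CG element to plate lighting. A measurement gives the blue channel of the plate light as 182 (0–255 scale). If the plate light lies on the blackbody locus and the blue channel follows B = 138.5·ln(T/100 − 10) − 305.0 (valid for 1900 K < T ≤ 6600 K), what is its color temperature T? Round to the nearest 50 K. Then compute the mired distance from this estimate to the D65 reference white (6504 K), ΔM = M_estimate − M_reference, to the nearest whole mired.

+76 mireds

ln(t − 10) = (182 + 305.0) / 138.5 = 3.5162.
t − 10 = e^3.5162 = 33.658, so t = 43.658.
T = 100·t = 4366 K → 4350 K to the nearest 50 K.
M_estimate = 10⁶/4350 = 229.89; M_reference = 10⁶/6504 = 153.75.
ΔM = 229.89 − 153.75 = 76.13 → +76 mireds.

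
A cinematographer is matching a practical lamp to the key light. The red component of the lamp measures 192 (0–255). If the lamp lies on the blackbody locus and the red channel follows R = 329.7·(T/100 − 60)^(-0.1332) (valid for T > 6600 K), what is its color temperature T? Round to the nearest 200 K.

(t − 60)^(-0.1332) = 192/329.7 = 0.58235.
t − 60 = 0.58235^(1/-0.1332) = 0.58235^(-7.508) = 57.929, so t = 117.929.
T = 100·t = 11793 K → 11800 K to the nearest 200 K.

11800 K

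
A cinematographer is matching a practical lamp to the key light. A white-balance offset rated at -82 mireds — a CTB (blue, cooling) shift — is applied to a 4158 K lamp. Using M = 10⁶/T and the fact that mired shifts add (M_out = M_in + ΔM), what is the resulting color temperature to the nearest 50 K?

M_in = 10⁶/4158 = 240.50 mireds.
M_out = 240.50 + (-82) = 158.50 mireds.
T_out = 10⁶/158.50 = 6309.1 K → 6300 K.

6300 K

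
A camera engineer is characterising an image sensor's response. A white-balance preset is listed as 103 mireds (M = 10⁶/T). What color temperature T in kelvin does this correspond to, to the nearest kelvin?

9709 K

T = 10⁶ / 103 = 9708.74 K → 9709 K.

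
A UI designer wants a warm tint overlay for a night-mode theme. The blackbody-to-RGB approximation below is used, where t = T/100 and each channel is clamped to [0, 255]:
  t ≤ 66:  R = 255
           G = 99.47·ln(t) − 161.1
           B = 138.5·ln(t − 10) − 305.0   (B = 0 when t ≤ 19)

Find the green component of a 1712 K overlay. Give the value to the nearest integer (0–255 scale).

t = 1712/100 = 17.12; the t ≤ 66 branch applies.
G = 99.47·ln 17.12 − 161.1 = 99.47·2.8402 − 161.1 = 121.419.
Rounded: 121.

121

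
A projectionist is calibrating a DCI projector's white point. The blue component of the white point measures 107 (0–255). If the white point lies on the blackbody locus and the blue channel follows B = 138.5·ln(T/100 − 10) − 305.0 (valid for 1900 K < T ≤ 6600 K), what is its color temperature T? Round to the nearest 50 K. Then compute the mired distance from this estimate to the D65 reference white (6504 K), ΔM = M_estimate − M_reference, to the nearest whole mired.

ln(t − 10) = (107 + 305.0) / 138.5 = 2.9747.
t − 10 = e^2.9747 = 19.584, so t = 29.584.
T = 100·t = 2958 K → 2950 K to the nearest 50 K.
M_estimate = 10⁶/2950 = 338.98; M_reference = 10⁶/6504 = 153.75.
ΔM = 338.98 − 153.75 = 185.23 → +185 mireds.

+185 mireds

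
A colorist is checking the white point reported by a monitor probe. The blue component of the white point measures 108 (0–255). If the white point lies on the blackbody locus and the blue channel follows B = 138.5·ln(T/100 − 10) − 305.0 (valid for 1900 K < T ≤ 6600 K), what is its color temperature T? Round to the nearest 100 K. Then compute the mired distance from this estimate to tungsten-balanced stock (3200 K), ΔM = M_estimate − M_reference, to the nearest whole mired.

ln(t − 10) = (108 + 305.0) / 138.5 = 2.9819.
t − 10 = e^2.9819 = 19.726, so t = 29.726.
T = 100·t = 2973 K → 3000 K to the nearest 100 K.
M_estimate = 10⁶/3000 = 333.33; M_reference = 10⁶/3200 = 312.50.
ΔM = 333.33 − 312.50 = 20.83 → +21 mireds.

+21 mireds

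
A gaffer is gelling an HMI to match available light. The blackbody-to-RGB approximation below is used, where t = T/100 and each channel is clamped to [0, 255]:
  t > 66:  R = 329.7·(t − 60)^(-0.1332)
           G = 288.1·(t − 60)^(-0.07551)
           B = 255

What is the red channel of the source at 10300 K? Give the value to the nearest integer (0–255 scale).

200

t = 10300/100 = 103; the t > 66 branch applies.
R = 329.7·(103 − 60)^(-0.1332) = 329.7·43^(-0.1332) = 329.7·0.60593 = 199.775.
Rounded: 200.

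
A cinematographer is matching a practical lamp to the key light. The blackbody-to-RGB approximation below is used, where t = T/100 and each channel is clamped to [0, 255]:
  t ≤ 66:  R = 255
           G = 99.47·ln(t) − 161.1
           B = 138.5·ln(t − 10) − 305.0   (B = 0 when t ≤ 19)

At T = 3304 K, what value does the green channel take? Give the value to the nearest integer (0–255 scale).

t = 3304/100 = 33.04; the t ≤ 66 branch applies.
G = 99.47·ln 33.04 − 161.1 = 99.47·3.4977 − 161.1 = 186.818.
Rounded: 187.

187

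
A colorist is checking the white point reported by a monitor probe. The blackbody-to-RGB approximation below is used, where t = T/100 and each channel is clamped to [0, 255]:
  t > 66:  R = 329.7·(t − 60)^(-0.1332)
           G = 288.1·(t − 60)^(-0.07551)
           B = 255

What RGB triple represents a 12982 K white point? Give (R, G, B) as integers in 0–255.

t = 12982/100 = 129.82; the t > 66 branch applies.
R = 329.7·(129.82 − 60)^(-0.1332) = 329.7·69.82^(-0.1332) = 329.7·0.56804 = 187.284.
G = 288.1·(129.82 − 60)^(-0.07551) = 288.1·69.82^(-0.07551) = 288.1·0.72571 = 209.076.
B = 255 by definition for t > 66.
Rounded: (187, 209, 255).

(187, 209, 255)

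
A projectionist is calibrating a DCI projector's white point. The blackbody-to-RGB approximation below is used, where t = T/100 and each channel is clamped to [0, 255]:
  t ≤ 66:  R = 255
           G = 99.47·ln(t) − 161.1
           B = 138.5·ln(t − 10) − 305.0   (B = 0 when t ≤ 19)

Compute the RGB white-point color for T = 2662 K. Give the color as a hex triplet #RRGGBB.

#FFA554

t = 2662/100 = 26.62; the t ≤ 66 branch applies.
R = 255 by definition for t ≤ 66.
G = 99.47·ln 26.62 − 161.1 = 99.47·3.2817 − 161.1 = 165.327.
B = 138.5·ln(26.62 − 10) − 305.0 = 138.5·ln 16.62 − 305.0 = 138.5·2.8106 − 305.0 = 84.269.
Rounded: (255, 165, 84).
In hex: #FFA554.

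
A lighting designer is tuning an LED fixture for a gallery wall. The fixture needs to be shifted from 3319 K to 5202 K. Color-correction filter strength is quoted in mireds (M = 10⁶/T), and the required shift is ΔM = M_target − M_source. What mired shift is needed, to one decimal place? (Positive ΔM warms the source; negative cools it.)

-109.1 mireds

M_source = 10⁶/3319 = 301.296; M_target = 10⁶/5202 = 192.234.
ΔM = 192.234 − 301.296 = -109.062 → -109.1 mireds, a cooling shift.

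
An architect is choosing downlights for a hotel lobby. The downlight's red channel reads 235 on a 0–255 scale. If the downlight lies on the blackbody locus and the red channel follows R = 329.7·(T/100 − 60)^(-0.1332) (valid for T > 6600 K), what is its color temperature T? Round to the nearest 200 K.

7200 K

(t − 60)^(-0.1332) = 235/329.7 = 0.71277.
t − 60 = 0.71277^(1/-0.1332) = 0.71277^(-7.508) = 12.705, so t = 72.705.
T = 100·t = 7271 K → 7200 K to the nearest 200 K.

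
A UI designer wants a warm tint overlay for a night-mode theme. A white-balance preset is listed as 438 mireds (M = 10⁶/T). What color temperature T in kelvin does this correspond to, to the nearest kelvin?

T = 10⁶ / 438 = 2283.11 K → 2283 K.

2283 K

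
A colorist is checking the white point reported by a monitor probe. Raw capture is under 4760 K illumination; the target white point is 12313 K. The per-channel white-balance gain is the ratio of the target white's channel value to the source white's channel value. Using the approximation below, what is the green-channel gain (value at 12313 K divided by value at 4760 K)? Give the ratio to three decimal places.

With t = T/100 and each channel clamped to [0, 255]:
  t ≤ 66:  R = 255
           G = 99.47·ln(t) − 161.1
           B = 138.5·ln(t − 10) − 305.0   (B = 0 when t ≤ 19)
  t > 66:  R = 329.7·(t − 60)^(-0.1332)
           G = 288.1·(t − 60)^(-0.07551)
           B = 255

0.944

At 4760 K (t = 47.6):
  G = 99.47·ln 47.6 − 161.1 = 99.47·3.8628 − 161.1 = 223.136.
At 12313 K (t = 123.13):
  G = 288.1·(123.13 − 60)^(-0.07551) = 288.1·63.13^(-0.07551) = 288.1·0.73125 = 210.672.
Gain = 210.672 / 223.136 = 0.9441 → 0.944.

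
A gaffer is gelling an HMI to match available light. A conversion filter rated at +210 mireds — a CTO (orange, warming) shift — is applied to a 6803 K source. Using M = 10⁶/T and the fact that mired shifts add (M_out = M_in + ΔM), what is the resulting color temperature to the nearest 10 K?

M_in = 10⁶/6803 = 146.99 mireds.
M_out = 146.99 + (+210) = 356.99 mireds.
T_out = 10⁶/356.99 = 2801.2 K → 2800 K.

2800 K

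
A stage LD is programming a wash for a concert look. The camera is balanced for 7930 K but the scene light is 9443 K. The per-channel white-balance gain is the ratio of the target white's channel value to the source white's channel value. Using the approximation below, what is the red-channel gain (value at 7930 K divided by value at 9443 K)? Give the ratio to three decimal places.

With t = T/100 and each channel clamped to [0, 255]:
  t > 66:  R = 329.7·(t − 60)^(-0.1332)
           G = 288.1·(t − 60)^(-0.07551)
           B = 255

1.080

At 9443 K (t = 94.43):
  R = 329.7·(94.43 − 60)^(-0.1332) = 329.7·34.43^(-0.1332) = 329.7·0.62414 = 205.778.
At 7930 K (t = 79.3):
  R = 329.7·(79.3 − 60)^(-0.1332) = 329.7·19.3^(-0.1332) = 329.7·0.67416 = 222.271.
Gain = 222.271 / 205.778 = 1.0801 → 1.080.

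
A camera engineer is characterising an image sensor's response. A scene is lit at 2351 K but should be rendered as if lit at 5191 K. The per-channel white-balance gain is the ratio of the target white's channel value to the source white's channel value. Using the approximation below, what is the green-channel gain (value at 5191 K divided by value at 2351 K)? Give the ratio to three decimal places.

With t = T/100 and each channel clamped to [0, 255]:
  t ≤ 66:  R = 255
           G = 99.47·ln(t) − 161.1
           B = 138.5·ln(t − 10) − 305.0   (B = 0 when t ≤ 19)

1.515

At 2351 K (t = 23.51):
  G = 99.47·ln 23.51 − 161.1 = 99.47·3.1574 − 161.1 = 152.969.
At 5191 K (t = 51.91):
  G = 99.47·ln 51.91 − 161.1 = 99.47·3.9495 − 161.1 = 231.758.
Gain = 231.758 / 152.969 = 1.5151 → 1.515.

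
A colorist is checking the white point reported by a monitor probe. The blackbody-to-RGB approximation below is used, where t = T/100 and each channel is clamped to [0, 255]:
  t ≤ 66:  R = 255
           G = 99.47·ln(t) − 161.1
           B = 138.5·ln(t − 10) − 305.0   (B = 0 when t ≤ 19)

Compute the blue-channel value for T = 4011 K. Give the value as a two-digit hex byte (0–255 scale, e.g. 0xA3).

0xA7

t = 4011/100 = 40.11; the t ≤ 66 branch applies.
B = 138.5·ln(40.11 − 10) − 305.0 = 138.5·ln 30.11 − 305.0 = 138.5·3.4049 − 305.0 = 166.573.
Rounded: 167; in hex, 0xA7.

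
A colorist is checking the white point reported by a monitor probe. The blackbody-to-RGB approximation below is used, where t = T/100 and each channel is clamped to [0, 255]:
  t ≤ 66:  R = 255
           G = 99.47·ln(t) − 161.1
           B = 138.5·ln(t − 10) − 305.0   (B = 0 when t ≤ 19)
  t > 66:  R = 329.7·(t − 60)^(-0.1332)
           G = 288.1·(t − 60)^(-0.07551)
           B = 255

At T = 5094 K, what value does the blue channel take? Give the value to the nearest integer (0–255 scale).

t = 5094/100 = 50.94; the t ≤ 66 branch applies.
B = 138.5·ln(50.94 − 10) − 305.0 = 138.5·ln 40.94 − 305.0 = 138.5·3.7121 − 305.0 = 209.127.
Rounded: 209.

209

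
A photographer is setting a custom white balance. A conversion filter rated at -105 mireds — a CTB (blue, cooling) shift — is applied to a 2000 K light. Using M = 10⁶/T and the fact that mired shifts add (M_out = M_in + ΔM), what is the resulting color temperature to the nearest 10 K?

2530 K

M_in = 10⁶/2000 = 500.00 mireds.
M_out = 500.00 + (-105) = 395.00 mireds.
T_out = 10⁶/395.00 = 2531.6 K → 2530 K.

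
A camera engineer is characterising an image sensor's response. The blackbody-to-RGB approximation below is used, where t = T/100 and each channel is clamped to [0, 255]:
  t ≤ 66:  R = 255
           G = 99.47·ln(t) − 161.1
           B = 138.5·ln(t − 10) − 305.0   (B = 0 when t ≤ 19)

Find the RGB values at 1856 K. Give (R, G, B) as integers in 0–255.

t = 1856/100 = 18.56; the t ≤ 66 branch applies.
R = 255 by definition for t ≤ 66.
G = 99.47·ln 18.56 − 161.1 = 99.47·2.9210 − 161.1 = 129.453.
t = 18.56 ≤ 19, so B = 0.
Rounded: (255, 129, 0).

(255, 129, 0)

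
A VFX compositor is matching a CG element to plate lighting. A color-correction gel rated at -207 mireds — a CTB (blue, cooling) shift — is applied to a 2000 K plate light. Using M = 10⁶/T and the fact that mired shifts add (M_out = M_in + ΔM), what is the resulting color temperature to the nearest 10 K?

3410 K

M_in = 10⁶/2000 = 500.00 mireds.
M_out = 500.00 + (-207) = 293.00 mireds.
T_out = 10⁶/293.00 = 3413.0 K → 3410 K.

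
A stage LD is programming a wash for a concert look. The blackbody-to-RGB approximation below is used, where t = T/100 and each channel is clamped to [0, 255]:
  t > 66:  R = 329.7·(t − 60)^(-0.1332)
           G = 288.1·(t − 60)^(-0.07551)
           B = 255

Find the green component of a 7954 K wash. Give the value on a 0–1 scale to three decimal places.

0.903

t = 7954/100 = 79.54; the t > 66 branch applies.
G = 288.1·(79.54 − 60)^(-0.07551) = 288.1·19.54^(-0.07551) = 288.1·0.79895 = 230.179.
On a 0–1 scale: 230.179/255 = 0.9027 → 0.903.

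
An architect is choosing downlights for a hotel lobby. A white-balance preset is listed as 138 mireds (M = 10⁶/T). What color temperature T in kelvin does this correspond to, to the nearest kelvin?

7246 K

T = 10⁶ / 138 = 7246.38 K → 7246 K.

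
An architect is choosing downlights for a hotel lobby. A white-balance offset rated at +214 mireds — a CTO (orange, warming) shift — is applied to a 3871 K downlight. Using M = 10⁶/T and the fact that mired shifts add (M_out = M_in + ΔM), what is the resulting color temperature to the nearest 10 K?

2120 K

M_in = 10⁶/3871 = 258.33 mireds.
M_out = 258.33 + (+214) = 472.33 mireds.
T_out = 10⁶/472.33 = 2117.2 K → 2120 K.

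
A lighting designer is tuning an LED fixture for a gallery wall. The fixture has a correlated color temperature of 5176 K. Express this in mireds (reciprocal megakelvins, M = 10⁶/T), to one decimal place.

193.2 mireds

M = 10⁶ / 5176 = 193.199 → 193.2 mireds.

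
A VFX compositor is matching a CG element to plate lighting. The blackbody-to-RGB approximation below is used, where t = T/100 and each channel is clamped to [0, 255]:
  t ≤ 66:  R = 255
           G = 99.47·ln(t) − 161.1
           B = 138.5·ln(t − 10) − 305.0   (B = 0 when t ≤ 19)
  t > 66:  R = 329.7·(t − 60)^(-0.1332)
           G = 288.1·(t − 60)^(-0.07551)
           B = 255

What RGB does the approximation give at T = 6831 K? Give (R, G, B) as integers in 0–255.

(249, 246, 255)

t = 6831/100 = 68.31; the t > 66 branch applies.
R = 329.7·(68.31 − 60)^(-0.1332) = 329.7·8.31^(-0.1332) = 329.7·0.75424 = 248.673.
G = 288.1·(68.31 − 60)^(-0.07551) = 288.1·8.31^(-0.07551) = 288.1·0.85224 = 245.530.
B = 255 by definition for t > 66.
Rounded: (249, 246, 255).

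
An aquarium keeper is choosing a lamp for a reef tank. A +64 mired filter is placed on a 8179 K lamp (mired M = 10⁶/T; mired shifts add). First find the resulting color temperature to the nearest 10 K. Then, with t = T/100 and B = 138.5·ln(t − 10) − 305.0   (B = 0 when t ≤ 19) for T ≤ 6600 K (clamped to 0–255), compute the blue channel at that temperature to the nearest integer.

218

M_in = 10⁶/8179 = 122.26; M_out = 122.26 + (+64) = 186.26.
T_out = 10⁶/186.26 = 5368.7 K → 5370 K; t = 53.7.
B = 138.5·ln(53.7 − 10) − 305.0 = 138.5·ln 43.7 − 305.0 = 138.5·3.7773 − 305.0 = 218.163.
Rounded: 218.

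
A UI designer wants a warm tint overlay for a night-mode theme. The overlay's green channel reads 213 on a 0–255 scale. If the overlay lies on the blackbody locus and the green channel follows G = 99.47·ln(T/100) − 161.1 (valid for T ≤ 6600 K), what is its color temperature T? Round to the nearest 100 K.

ln t = (213 + 161.1) / 99.47 = 3.7609.
t = e^3.7609 = 42.989.
T = 100·t = 4299 K → 4300 K to the nearest 100 K.

4300 K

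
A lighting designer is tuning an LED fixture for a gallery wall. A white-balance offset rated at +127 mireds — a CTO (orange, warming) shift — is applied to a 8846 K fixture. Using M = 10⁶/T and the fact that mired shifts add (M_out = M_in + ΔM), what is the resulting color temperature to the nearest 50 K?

M_in = 10⁶/8846 = 113.05 mireds.
M_out = 113.05 + (+127) = 240.05 mireds.
T_out = 10⁶/240.05 = 4165.9 K → 4150 K.

4150 K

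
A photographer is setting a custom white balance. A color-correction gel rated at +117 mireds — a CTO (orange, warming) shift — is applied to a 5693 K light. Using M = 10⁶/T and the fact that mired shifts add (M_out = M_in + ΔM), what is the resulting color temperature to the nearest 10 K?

M_in = 10⁶/5693 = 175.65 mireds.
M_out = 175.65 + (+117) = 292.65 mireds.
T_out = 10⁶/292.65 = 3417.0 K → 3420 K.

3420 K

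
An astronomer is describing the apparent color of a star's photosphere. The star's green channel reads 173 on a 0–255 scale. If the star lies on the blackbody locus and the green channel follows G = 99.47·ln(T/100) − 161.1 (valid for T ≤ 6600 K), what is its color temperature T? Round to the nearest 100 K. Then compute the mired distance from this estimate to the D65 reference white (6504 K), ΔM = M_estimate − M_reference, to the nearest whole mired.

+191 mireds

ln t = (173 + 161.1) / 99.47 = 3.3588.
t = e^3.3588 = 28.755.
T = 100·t = 2875 K → 2900 K to the nearest 100 K.
M_estimate = 10⁶/2900 = 344.83; M_reference = 10⁶/6504 = 153.75.
ΔM = 344.83 − 153.75 = 191.08 → +191 mireds.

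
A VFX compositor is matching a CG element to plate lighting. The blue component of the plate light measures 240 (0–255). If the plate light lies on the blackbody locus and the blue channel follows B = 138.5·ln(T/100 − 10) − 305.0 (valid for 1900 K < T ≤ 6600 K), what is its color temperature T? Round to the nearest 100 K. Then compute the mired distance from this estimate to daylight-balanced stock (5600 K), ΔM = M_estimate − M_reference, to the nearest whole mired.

-15 mireds

ln(t − 10) = (240 + 305.0) / 138.5 = 3.9350.
t − 10 = e^3.9350 = 51.163, so t = 61.163.
T = 100·t = 6116 K → 6100 K to the nearest 100 K.
M_estimate = 10⁶/6100 = 163.93; M_reference = 10⁶/5600 = 178.57.
ΔM = 163.93 − 178.57 = -14.64 → -15 mireds.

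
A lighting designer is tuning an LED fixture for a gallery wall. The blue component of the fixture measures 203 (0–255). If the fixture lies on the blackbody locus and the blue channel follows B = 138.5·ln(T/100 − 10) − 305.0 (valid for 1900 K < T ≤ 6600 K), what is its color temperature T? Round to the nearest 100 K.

ln(t − 10) = (203 + 305.0) / 138.5 = 3.6679.
t − 10 = e^3.6679 = 39.168, so t = 49.168.
T = 100·t = 4917 K → 4900 K to the nearest 100 K.

4900 K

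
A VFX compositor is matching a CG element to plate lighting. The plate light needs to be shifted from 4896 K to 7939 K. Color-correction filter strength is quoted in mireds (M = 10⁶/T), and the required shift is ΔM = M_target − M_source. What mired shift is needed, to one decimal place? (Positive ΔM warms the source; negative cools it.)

M_source = 10⁶/4896 = 204.248; M_target = 10⁶/7939 = 125.960.
ΔM = 125.960 − 204.248 = -78.288 → -78.3 mireds, a cooling shift.

-78.3 mireds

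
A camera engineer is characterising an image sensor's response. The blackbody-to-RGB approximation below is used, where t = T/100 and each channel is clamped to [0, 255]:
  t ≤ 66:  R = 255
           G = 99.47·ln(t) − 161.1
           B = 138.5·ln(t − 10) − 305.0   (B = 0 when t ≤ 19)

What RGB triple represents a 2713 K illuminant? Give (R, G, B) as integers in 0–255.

(255, 167, 88)

t = 2713/100 = 27.13; the t ≤ 66 branch applies.
R = 255 by definition for t ≤ 66.
G = 99.47·ln 27.13 − 161.1 = 99.47·3.3006 − 161.1 = 167.215.
B = 138.5·ln(27.13 − 10) − 305.0 = 138.5·ln 17.13 − 305.0 = 138.5·2.8408 − 305.0 = 88.455.
Rounded: (255, 167, 88).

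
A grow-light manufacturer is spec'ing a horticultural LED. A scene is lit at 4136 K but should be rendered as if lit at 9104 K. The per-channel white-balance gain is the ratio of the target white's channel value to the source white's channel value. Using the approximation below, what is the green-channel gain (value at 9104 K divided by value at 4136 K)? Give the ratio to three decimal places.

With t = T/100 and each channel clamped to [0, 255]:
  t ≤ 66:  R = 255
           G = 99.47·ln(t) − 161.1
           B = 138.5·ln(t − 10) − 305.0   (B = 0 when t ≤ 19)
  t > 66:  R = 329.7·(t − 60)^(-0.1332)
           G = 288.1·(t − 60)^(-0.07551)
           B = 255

At 4136 K (t = 41.36):
  G = 99.47·ln 41.36 − 161.1 = 99.47·3.7223 − 161.1 = 209.159.
At 9104 K (t = 91.04):
  G = 288.1·(91.04 − 60)^(-0.07551) = 288.1·31.04^(-0.07551) = 288.1·0.77152 = 222.274.
Gain = 222.274 / 209.159 = 1.0627 → 1.063.

1.063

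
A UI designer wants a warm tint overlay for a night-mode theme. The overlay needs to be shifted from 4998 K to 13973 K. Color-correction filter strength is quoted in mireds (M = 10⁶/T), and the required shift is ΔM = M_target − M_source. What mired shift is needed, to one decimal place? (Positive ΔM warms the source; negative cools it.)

-128.5 mireds

M_source = 10⁶/4998 = 200.080; M_target = 10⁶/13973 = 71.567.
ΔM = 71.567 − 200.080 = -128.513 → -128.5 mireds, a cooling shift.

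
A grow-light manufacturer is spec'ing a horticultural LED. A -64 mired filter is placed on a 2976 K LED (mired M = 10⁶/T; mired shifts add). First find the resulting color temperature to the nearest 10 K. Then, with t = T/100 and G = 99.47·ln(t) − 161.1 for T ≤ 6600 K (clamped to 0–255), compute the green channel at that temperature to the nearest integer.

M_in = 10⁶/2976 = 336.02; M_out = 336.02 + (-64) = 272.02.
T_out = 10⁶/272.02 = 3676.2 K → 3680 K; t = 36.8.
G = 99.47·ln 36.8 − 161.1 = 99.47·3.6055 − 161.1 = 197.539.
Rounded: 198.

198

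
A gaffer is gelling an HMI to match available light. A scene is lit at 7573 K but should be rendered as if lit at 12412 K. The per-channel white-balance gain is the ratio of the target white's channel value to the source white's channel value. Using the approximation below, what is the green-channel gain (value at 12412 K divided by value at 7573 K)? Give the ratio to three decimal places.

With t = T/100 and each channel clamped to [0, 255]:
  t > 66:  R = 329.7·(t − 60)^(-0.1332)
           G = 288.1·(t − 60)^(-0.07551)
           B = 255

At 7573 K (t = 75.73):
  G = 288.1·(75.73 − 60)^(-0.07551) = 288.1·15.73^(-0.07551) = 288.1·0.81215 = 233.980.
At 12412 K (t = 124.12):
  G = 288.1·(124.12 − 60)^(-0.07551) = 288.1·64.12^(-0.07551) = 288.1·0.73039 = 210.425.
Gain = 210.425 / 233.980 = 0.8993 → 0.899.

0.899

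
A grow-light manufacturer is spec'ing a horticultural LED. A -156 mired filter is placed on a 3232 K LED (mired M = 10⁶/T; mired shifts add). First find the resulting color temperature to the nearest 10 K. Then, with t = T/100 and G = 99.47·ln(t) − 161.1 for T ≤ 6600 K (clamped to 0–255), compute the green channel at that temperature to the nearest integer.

M_in = 10⁶/3232 = 309.41; M_out = 309.41 + (-156) = 153.41.
T_out = 10⁶/153.41 = 6518.7 K → 6520 K; t = 65.2.
G = 99.47·ln 65.2 − 161.1 = 99.47·4.1775 − 161.1 = 254.432.
Rounded: 254.

254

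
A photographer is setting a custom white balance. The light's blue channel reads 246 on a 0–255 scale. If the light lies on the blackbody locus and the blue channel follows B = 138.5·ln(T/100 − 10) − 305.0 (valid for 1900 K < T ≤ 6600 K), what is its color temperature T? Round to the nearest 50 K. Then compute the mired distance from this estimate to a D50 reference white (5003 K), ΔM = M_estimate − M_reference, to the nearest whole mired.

-42 mireds

ln(t − 10) = (246 + 305.0) / 138.5 = 3.9783.
t − 10 = e^3.9783 = 53.428, so t = 63.428.
T = 100·t = 6343 K → 6350 K to the nearest 50 K.
M_estimate = 10⁶/6350 = 157.48; M_reference = 10⁶/5003 = 199.88.
ΔM = 157.48 − 199.88 = -42.40 → -42 mireds.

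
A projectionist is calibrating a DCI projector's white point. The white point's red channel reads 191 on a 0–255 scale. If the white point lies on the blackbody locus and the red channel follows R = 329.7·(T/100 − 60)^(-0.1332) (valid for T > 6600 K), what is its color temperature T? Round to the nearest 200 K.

(t − 60)^(-0.1332) = 191/329.7 = 0.57931.
t − 60 = 0.57931^(1/-0.1332) = 0.57931^(-7.508) = 60.245, so t = 120.245.
T = 100·t = 12025 K → 12000 K to the nearest 200 K.

12000 K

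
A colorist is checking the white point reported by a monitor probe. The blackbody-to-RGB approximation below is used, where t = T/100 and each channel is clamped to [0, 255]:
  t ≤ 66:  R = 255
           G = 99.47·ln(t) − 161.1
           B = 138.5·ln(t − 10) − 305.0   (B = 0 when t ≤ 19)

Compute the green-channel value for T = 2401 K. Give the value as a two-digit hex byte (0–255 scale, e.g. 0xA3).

0x9B

t = 2401/100 = 24.01; the t ≤ 66 branch applies.
G = 99.47·ln 24.01 − 161.1 = 99.47·3.1785 − 161.1 = 155.062.
Rounded: 155; in hex, 0x9B.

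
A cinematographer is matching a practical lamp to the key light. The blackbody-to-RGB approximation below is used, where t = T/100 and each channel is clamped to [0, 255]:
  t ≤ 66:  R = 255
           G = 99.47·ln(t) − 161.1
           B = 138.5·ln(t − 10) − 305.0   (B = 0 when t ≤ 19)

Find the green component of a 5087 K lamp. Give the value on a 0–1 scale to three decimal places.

0.901

t = 5087/100 = 50.87; the t ≤ 66 branch applies.
G = 99.47·ln 50.87 − 161.1 = 99.47·3.9293 − 161.1 = 229.745.
On a 0–1 scale: 229.745/255 = 0.9010 → 0.901.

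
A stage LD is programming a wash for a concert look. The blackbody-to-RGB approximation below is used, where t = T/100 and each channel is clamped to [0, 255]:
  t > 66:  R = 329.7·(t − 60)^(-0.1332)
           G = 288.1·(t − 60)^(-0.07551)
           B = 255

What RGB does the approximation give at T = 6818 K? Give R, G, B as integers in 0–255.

R=249, G=246, B=255

t = 6818/100 = 68.18; the t > 66 branch applies.
R = 329.7·(68.18 − 60)^(-0.1332) = 329.7·8.18^(-0.1332) = 329.7·0.75583 = 249.196.
G = 288.1·(68.18 − 60)^(-0.07551) = 288.1·8.18^(-0.07551) = 288.1·0.85325 = 245.822.
B = 255 by definition for t > 66.
Rounded: (249, 246, 255).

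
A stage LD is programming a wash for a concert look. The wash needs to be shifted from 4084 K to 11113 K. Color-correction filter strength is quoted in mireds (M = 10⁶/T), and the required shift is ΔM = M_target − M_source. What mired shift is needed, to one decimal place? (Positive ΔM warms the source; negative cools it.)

M_source = 10⁶/4084 = 244.858; M_target = 10⁶/11113 = 89.985.
ΔM = 89.985 − 244.858 = -154.873 → -154.9 mireds, a cooling shift.

-154.9 mireds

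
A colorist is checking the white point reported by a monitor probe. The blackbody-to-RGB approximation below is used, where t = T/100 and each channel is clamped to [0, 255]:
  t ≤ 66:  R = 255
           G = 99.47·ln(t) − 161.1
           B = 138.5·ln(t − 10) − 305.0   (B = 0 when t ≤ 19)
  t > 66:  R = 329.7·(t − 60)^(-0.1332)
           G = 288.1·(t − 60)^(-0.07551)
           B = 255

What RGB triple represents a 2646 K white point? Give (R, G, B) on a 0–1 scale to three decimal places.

(1.000, 0.646, 0.325)

t = 2646/100 = 26.46; the t ≤ 66 branch applies.
R = 255 by definition for t ≤ 66.
G = 99.47·ln 26.46 − 161.1 = 99.47·3.2756 − 161.1 = 164.727.
B = 138.5·ln(26.46 − 10) − 305.0 = 138.5·ln 16.46 − 305.0 = 138.5·2.8009 − 305.0 = 82.929.
Dividing each by 255: (1.0000, 0.6460, 0.3252) → (1.000, 0.646, 0.325).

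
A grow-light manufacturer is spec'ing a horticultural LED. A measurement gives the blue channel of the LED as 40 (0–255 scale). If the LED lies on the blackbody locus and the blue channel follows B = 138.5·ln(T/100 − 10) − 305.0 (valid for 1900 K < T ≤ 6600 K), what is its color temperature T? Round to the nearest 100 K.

ln(t − 10) = (40 + 305.0) / 138.5 = 2.4910.
t − 10 = e^2.4910 = 12.073, so t = 22.073.
T = 100·t = 2207 K → 2200 K to the nearest 100 K.

2200 K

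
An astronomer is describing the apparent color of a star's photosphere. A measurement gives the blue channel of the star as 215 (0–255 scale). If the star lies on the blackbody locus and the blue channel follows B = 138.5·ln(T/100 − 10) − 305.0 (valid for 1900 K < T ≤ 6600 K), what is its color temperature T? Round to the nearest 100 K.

ln(t − 10) = (215 + 305.0) / 138.5 = 3.7545.
t − 10 = e^3.7545 = 42.713, so t = 52.713.
T = 100·t = 5271 K → 5300 K to the nearest 100 K.

5300 K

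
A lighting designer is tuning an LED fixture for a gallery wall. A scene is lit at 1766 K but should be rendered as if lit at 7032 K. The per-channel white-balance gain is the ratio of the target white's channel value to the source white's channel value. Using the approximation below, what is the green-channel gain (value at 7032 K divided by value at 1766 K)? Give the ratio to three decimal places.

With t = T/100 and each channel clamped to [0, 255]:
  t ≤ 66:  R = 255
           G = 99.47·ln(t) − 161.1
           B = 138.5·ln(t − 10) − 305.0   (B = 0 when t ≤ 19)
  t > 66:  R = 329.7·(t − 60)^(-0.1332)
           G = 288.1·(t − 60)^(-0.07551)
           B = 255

At 1766 K (t = 17.66):
  G = 99.47·ln 17.66 − 161.1 = 99.47·2.8713 − 161.1 = 124.508.
At 7032 K (t = 70.32):
  G = 288.1·(70.32 − 60)^(-0.07551) = 288.1·10.32^(-0.07551) = 288.1·0.83841 = 241.546.
Gain = 241.546 / 124.508 = 1.9400 → 1.940.

1.940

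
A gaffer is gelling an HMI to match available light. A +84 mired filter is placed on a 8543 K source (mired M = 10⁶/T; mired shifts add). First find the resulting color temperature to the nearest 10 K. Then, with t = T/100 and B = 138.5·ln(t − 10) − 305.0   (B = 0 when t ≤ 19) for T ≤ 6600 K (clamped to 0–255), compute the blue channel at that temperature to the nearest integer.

205

M_in = 10⁶/8543 = 117.05; M_out = 117.05 + (+84) = 201.05.
T_out = 10⁶/201.05 = 4973.8 K → 4970 K; t = 49.7.
B = 138.5·ln(49.7 − 10) − 305.0 = 138.5·ln 39.7 − 305.0 = 138.5·3.6814 − 305.0 = 204.867.
Rounded: 205.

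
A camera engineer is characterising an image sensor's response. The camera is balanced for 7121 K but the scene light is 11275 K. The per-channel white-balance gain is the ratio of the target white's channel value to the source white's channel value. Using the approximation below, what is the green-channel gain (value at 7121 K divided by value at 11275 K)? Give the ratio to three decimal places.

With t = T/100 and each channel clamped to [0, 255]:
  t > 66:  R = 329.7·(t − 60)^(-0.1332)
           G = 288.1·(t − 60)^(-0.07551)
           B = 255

At 11275 K (t = 112.75):
  G = 288.1·(112.75 − 60)^(-0.07551) = 288.1·52.75^(-0.07551) = 288.1·0.74123 = 213.549.
At 7121 K (t = 71.21):
  G = 288.1·(71.21 − 60)^(-0.07551) = 288.1·11.21^(-0.07551) = 288.1·0.83319 = 240.042.
Gain = 240.042 / 213.549 = 1.1241 → 1.124.

1.124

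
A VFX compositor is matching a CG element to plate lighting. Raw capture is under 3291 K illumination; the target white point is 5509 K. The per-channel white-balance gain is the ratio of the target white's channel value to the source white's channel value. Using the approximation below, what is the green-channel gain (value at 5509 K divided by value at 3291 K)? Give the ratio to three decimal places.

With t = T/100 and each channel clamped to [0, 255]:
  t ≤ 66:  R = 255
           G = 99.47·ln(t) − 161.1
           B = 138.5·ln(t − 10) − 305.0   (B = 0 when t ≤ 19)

1.275

At 3291 K (t = 32.91):
  G = 99.47·ln 32.91 − 161.1 = 99.47·3.4938 − 161.1 = 186.426.
At 5509 K (t = 55.09):
  G = 99.47·ln 55.09 − 161.1 = 99.47·4.0090 − 161.1 = 237.672.
Gain = 237.672 / 186.426 = 1.2749 → 1.275.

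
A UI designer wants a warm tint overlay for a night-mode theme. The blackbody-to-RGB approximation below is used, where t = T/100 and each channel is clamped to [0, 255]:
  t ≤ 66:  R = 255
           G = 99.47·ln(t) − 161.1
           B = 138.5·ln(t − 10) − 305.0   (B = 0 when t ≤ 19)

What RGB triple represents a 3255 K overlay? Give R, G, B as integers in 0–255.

t = 3255/100 = 32.55; the t ≤ 66 branch applies.
R = 255 by definition for t ≤ 66.
G = 99.47·ln 32.55 − 161.1 = 99.47·3.4828 − 161.1 = 185.332.
B = 138.5·ln(32.55 − 10) − 305.0 = 138.5·ln 22.55 − 305.0 = 138.5·3.1157 − 305.0 = 126.529.
Rounded: (255, 185, 127).

R=255, G=185, B=127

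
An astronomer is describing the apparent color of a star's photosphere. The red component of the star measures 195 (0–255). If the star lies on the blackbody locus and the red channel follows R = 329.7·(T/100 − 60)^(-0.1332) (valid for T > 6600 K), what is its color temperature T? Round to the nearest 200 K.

(t − 60)^(-0.1332) = 195/329.7 = 0.59145.
t − 60 = 0.59145^(1/-0.1332) = 0.59145^(-7.508) = 51.564, so t = 111.564.
T = 100·t = 11156 K → 11200 K to the nearest 200 K.

11200 K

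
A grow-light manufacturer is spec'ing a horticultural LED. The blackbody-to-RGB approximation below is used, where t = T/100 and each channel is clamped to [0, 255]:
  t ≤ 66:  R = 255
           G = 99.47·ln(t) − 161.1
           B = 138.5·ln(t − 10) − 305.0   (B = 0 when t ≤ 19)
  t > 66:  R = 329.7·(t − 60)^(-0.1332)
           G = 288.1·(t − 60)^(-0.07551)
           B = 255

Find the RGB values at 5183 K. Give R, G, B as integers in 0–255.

R=255, G=232, B=212

t = 5183/100 = 51.83; the t ≤ 66 branch applies.
R = 255 by definition for t ≤ 66.
G = 99.47·ln 51.83 − 161.1 = 99.47·3.9480 − 161.1 = 231.604.
B = 138.5·ln(51.83 − 10) − 305.0 = 138.5·ln 41.83 − 305.0 = 138.5·3.7336 − 305.0 = 212.106.
Rounded: (255, 232, 212).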